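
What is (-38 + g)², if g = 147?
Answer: 11881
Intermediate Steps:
(-38 + g)² = (-38 + 147)² = 109² = 11881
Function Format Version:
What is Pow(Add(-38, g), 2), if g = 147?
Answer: 11881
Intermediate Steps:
Pow(Add(-38, g), 2) = Pow(Add(-38, 147), 2) = Pow(109, 2) = 11881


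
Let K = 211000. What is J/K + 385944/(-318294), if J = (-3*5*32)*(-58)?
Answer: -302386996/279833475 ≈ -1.0806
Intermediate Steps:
J = 27840 (J = -15*32*(-58) = -480*(-58) = 27840)
J/K + 385944/(-318294) = 27840/211000 + 385944/(-318294) = 27840*(1/211000) + 385944*(-1/318294) = 696/5275 - 64324/53049 = -302386996/279833475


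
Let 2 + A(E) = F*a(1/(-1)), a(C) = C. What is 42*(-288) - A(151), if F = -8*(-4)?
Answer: -12062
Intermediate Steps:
F = 32
A(E) = -34 (A(E) = -2 + 32/(-1) = -2 + 32*(-1) = -2 - 32 = -34)
42*(-288) - A(151) = 42*(-288) - 1*(-34) = -12096 + 34 = -12062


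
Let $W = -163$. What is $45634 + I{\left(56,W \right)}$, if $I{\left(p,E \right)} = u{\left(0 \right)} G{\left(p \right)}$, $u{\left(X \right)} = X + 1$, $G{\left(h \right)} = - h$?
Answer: $45578$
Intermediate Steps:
$u{\left(X \right)} = 1 + X$
$I{\left(p,E \right)} = - p$ ($I{\left(p,E \right)} = \left(1 + 0\right) \left(- p\right) = 1 \left(- p\right) = - p$)
$45634 + I{\left(56,W \right)} = 45634 - 56 = 45578$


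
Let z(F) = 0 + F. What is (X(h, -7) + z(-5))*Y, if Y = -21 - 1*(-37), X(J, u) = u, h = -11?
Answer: -192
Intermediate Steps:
z(F) = F
Y = 16 (Y = -21 + 37 = 16)
(X(h, -7) + z(-5))*Y = (-7 - 5)*16 = -12*16 = -192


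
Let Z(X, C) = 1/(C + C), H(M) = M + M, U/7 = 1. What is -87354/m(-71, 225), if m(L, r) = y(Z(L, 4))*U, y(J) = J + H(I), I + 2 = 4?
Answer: -232944/77 ≈ -3025.2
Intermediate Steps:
I = 2 (I = -2 + 4 = 2)
U = 7 (U = 7*1 = 7)
H(M) = 2*M
Z(X, C) = 1/(2*C)
y(J) = 4 + J (y(J) = J + 2*2 = J + 4 = 4 + J)
m(L, r) = 231/8 (m(L, r) = (4 + (½)/4)*7 = (4 + (½)*(¼))*7 = (4 + ⅛)*7 = (33/8)*7 = 231/8)
-87354/m(-71, 225) = -87354/231/8 = -87354*8/231 = -232944/77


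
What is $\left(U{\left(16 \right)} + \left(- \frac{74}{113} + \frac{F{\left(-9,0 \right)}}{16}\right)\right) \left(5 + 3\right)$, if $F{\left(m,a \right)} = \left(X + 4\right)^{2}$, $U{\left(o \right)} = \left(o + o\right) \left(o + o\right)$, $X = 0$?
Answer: $\frac{926008}{113} \approx 8194.8$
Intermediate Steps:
$U{\left(o \right)} = 4 o^{2}$ ($U{\left(o \right)} = 2 o 2 o = 4 o^{2}$)
$F{\left(m,a \right)} = 16$ ($F{\left(m,a \right)} = \left(0 + 4\right)^{2} = 4^{2} = 16$)
$\left(U{\left(16 \right)} + \left(- \frac{74}{113} + \frac{F{\left(-9,0 \right)}}{16}\right)\right) \left(5 + 3\right) = \left(4 \cdot 16^{2} + \left(- \frac{74}{113} + \frac{16}{16}\right)\right) \left(5 + 3\right) = \left(4 \cdot 256 + \left(\left(-74\right) \frac{1}{113} + 16 \cdot \frac{1}{16}\right)\right) 8 = \left(1024 + \left(- \frac{74}{113} + 1\right)\right) 8 = \left(1024 + \frac{39}{113}\right) 8 = \frac{115751}{113} \cdot 8 = \frac{926008}{113}$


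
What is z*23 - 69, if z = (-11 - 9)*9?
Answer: -4209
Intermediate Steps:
z = -180 (z = -20*9 = -180)
z*23 - 69 = -180*23 - 69 = -4140 - 69 = -4209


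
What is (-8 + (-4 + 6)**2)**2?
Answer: 16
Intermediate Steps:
(-8 + (-4 + 6)**2)**2 = (-8 + 2**2)**2 = (-8 + 4)**2 = (-4)**2 = 16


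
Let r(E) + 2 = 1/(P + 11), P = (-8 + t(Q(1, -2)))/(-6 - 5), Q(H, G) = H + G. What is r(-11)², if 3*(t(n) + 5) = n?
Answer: 597529/162409 ≈ 3.6792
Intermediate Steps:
Q(H, G) = G + H
t(n) = -5 + n/3
P = 40/33 (P = (-8 + (-5 + (-2 + 1)/3))/(-6 - 5) = (-8 + (-5 + (⅓)*(-1)))/(-11) = (-8 + (-5 - ⅓))*(-1/11) = (-8 - 16/3)*(-1/11) = -40/3*(-1/11) = 40/33 ≈ 1.2121)
r(E) = -773/403 (r(E) = -2 + 1/(40/33 + 11) = -2 + 1/(403/33) = -2 + 33/403 = -773/403)
r(-11)² = (-773/403)² = 597529/162409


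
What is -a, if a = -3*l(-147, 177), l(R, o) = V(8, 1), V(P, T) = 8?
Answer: 24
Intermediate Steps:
l(R, o) = 8
a = -24 (a = -3*8 = -24)
-a = -1*(-24) = 24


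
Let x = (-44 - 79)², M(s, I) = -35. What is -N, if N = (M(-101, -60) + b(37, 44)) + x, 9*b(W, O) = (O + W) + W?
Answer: -135964/9 ≈ -15107.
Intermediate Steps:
b(W, O) = O/9 + 2*W/9 (b(W, O) = ((O + W) + W)/9 = (O + 2*W)/9 = O/9 + 2*W/9)
x = 15129 (x = (-123)² = 15129)
N = 135964/9 (N = (-35 + ((⅑)*44 + (2/9)*37)) + 15129 = (-35 + (44/9 + 74/9)) + 15129 = (-35 + 118/9) + 15129 = -197/9 + 15129 = 135964/9 ≈ 15107.)
-N = -1*135964/9 = -135964/9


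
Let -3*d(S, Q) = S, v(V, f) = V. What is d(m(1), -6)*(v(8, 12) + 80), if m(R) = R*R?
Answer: -88/3 ≈ -29.333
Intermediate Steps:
m(R) = R²
d(S, Q) = -S/3
d(m(1), -6)*(v(8, 12) + 80) = (-⅓*1²)*(8 + 80) = -⅓*1*88 = -⅓*88 = -88/3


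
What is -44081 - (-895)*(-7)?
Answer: -50346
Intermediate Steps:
-44081 - (-895)*(-7) = -44081 - 895*7 = -44081 - 6265 = -50346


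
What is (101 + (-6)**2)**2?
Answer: 18769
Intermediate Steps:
(101 + (-6)**2)**2 = (101 + 36)**2 = 137**2 = 18769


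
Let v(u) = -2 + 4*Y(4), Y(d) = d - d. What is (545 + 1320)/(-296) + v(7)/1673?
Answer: -3120737/495208 ≈ -6.3019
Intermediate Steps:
Y(d) = 0
v(u) = -2 (v(u) = -2 + 4*0 = -2 + 0 = -2)
(545 + 1320)/(-296) + v(7)/1673 = (545 + 1320)/(-296) - 2/1673 = 1865*(-1/296) - 2*1/1673 = -1865/296 - 2/1673 = -3120737/495208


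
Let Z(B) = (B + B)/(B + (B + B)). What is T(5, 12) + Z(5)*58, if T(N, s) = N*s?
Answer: 296/3 ≈ 98.667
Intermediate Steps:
Z(B) = ⅔ (Z(B) = (2*B)/(B + 2*B) = (2*B)/((3*B)) = (2*B)*(1/(3*B)) = ⅔)
T(5, 12) + Z(5)*58 = 5*12 + (⅔)*58 = 60 + 116/3 = 296/3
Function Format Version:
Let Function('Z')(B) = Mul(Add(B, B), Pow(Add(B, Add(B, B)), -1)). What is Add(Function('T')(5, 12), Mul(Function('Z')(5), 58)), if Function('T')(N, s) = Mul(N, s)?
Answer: Rational(296, 3) ≈ 98.667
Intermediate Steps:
Function('Z')(B) = Rational(2, 3) (Function('Z')(B) = Mul(Mul(2, B), Pow(Add(B, Mul(2, B)), -1)) = Mul(Mul(2, B), Pow(Mul(3, B), -1)) = Mul(Mul(2, B), Mul(Rational(1, 3), Pow(B, -1))) = Rational(2, 3))
Add(Function('T')(5, 12), Mul(Function('Z')(5), 58)) = Add(Mul(5, 12), Mul(Rational(2, 3), 58)) = Add(60, Rational(116, 3)) = Rational(296, 3)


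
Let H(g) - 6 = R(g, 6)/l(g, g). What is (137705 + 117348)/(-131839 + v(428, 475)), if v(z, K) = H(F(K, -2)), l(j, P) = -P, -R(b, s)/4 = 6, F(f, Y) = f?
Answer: -121150175/62620651 ≈ -1.9347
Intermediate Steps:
R(b, s) = -24 (R(b, s) = -4*6 = -24)
H(g) = 6 + 24/g (H(g) = 6 - 24*(-1/g) = 6 - (-24)/g = 6 + 24/g)
v(z, K) = 6 + 24/K
(137705 + 117348)/(-131839 + v(428, 475)) = (137705 + 117348)/(-131839 + (6 + 24/475)) = 255053/(-131839 + (6 + 24*(1/475))) = 255053/(-131839 + (6 + 24/475)) = 255053/(-131839 + 2874/475) = 255053/(-62620651/475) = 255053*(-475/62620651) = -121150175/62620651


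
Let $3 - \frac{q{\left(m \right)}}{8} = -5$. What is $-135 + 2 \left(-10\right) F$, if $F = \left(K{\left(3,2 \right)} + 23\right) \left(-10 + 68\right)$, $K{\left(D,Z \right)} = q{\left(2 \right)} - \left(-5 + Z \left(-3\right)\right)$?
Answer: $-113815$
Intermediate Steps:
$q{\left(m \right)} = 64$ ($q{\left(m \right)} = 24 - -40 = 24 + 40 = 64$)
$K{\left(D,Z \right)} = 69 + 3 Z$ ($K{\left(D,Z \right)} = 64 - \left(-5 + Z \left(-3\right)\right) = 64 - \left(-5 - 3 Z\right) = 64 + \left(5 + 3 Z\right) = 69 + 3 Z$)
$F = 5684$ ($F = \left(\left(69 + 3 \cdot 2\right) + 23\right) \left(-10 + 68\right) = \left(\left(69 + 6\right) + 23\right) 58 = \left(75 + 23\right) 58 = 98 \cdot 58 = 5684$)
$-135 + 2 \left(-10\right) F = -135 + 2 \left(-10\right) 5684 = -135 - 113680 = -113815$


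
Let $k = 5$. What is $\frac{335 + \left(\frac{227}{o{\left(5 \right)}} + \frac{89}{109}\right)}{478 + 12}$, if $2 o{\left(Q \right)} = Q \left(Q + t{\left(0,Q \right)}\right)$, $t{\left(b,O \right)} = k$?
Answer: $\frac{939843}{1335250} \approx 0.70387$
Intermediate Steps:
$t{\left(b,O \right)} = 5$
$o{\left(Q \right)} = \frac{Q \left(5 + Q\right)}{2}$ ($o{\left(Q \right)} = \frac{Q \left(Q + 5\right)}{2} = \frac{Q \left(5 + Q\right)}{2}$)
$\frac{335 + \left(\frac{227}{o{\left(5 \right)}} + \frac{89}{109}\right)}{478 + 12} = \frac{335 + \left(\frac{227}{\frac{1}{2} \cdot 5 \left(5 + 5\right)} + \frac{89}{109}\right)}{478 + 12} = \frac{335 + \left(\frac{227}{\frac{1}{2} \cdot 5 \cdot 10} + 89 \cdot \frac{1}{109}\right)}{490} = \left(335 + \left(\frac{227}{25} + \frac{89}{109}\right)\right) \frac{1}{490} = \left(335 + \frac{26968}{2725}\right) \frac{1}{490} = \frac{939843}{2725} \cdot \frac{1}{490} = \frac{939843}{1335250}$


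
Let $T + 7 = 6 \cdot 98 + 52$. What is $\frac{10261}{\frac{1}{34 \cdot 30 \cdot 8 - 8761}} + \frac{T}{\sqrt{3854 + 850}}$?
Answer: $-6166861 + \frac{211 \sqrt{6}}{56} \approx -6.1668 \cdot 10^{6}$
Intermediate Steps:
$T = 633$ ($T = -7 + \left(6 \cdot 98 + 52\right) = -7 + \left(588 + 52\right) = -7 + 640 = 633$)
$\frac{10261}{\frac{1}{34 \cdot 30 \cdot 8 - 8761}} + \frac{T}{\sqrt{3854 + 850}} = \frac{10261}{\frac{1}{34 \cdot 30 \cdot 8 - 8761}} + \frac{633}{\sqrt{3854 + 850}} = \frac{10261}{\frac{1}{1020 \cdot 8 - 8761}} + \frac{633}{\sqrt{4704}} = \frac{10261}{\frac{1}{8160 - 8761}} + \frac{633}{28 \sqrt{6}} = \frac{10261}{\frac{1}{-601}} + 633 \frac{\sqrt{6}}{168} = \frac{10261}{- \frac{1}{601}} + \frac{211 \sqrt{6}}{56} = 10261 \left(-601\right) + \frac{211 \sqrt{6}}{56} = -6166861 + \frac{211 \sqrt{6}}{56}$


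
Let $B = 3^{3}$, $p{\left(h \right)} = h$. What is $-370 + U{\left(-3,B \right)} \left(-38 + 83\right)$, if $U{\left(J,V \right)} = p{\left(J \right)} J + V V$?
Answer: $32840$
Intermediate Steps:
$B = 27$
$U{\left(J,V \right)} = J^{2} + V^{2}$ ($U{\left(J,V \right)} = J J + V V = J^{2} + V^{2}$)
$-370 + U{\left(-3,B \right)} \left(-38 + 83\right) = -370 + \left(\left(-3\right)^{2} + 27^{2}\right) \left(-38 + 83\right) = -370 + \left(9 + 729\right) 45 = -370 + 738 \cdot 45 = -370 + 33210 = 32840$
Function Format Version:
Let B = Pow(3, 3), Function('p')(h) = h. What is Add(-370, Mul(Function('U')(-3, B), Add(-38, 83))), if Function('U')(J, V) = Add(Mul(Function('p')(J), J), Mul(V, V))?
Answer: 32840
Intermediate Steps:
B = 27
Function('U')(J, V) = Add(Pow(J, 2), Pow(V, 2)) (Function('U')(J, V) = Add(Mul(J, J), Mul(V, V)) = Add(Pow(J, 2), Pow(V, 2)))
Add(-370, Mul(Function('U')(-3, B), Add(-38, 83))) = Add(-370, Mul(Add(Pow(-3, 2), Pow(27, 2)), Add(-38, 83))) = Add(-370, Mul(Add(9, 729), 45)) = Add(-370, Mul(738, 45)) = Add(-370, 33210) = 32840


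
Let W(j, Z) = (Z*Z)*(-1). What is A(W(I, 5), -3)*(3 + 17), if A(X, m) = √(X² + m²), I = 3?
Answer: 20*√634 ≈ 503.59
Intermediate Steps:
W(j, Z) = -Z² (W(j, Z) = Z²*(-1) = -Z²)
A(W(I, 5), -3)*(3 + 17) = √((-1*5²)² + (-3)²)*(3 + 17) = √((-1*25)² + 9)*20 = √((-25)² + 9)*20 = √(625 + 9)*20 = √634*20 = 20*√634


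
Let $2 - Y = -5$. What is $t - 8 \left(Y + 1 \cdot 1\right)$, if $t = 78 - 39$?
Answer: $-25$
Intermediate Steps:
$Y = 7$ ($Y = 2 - -5 = 2 + 5 = 7$)
$t = 39$ ($t = 78 - 39 = 39$)
$t - 8 \left(Y + 1 \cdot 1\right) = 39 - 8 \left(7 + 1 \cdot 1\right) = 39 - 8 \left(7 + 1\right) = 39 - 64 = -25$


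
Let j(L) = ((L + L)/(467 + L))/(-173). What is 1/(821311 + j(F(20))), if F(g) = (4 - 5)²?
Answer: 40482/33248311901 ≈ 1.2176e-6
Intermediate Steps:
F(g) = 1 (F(g) = (-1)² = 1)
j(L) = -2*L/(173*(467 + L)) (j(L) = ((2*L)/(467 + L))*(-1/173) = (2*L/(467 + L))*(-1/173) = -2*L/(173*(467 + L)))
1/(821311 + j(F(20))) = 1/(821311 - 2*1/(80791 + 173*1)) = 1/(821311 - 2*1/(80791 + 173)) = 1/(821311 - 2*1/80964) = 1/(821311 - 2*1*1/80964) = 1/(821311 - 1/40482) = 1/(33248311901/40482) = 40482/33248311901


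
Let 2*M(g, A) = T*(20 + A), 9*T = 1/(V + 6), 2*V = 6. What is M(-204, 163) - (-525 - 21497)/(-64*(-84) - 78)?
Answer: 252061/47682 ≈ 5.2863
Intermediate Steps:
V = 3 (V = (1/2)*6 = 3)
T = 1/81 (T = 1/(9*(3 + 6)) = (1/9)/9 = (1/9)*(1/9) = 1/81 ≈ 0.012346)
M(g, A) = 10/81 + A/162 (M(g, A) = ((20 + A)/81)/2 = (20/81 + A/81)/2 = 10/81 + A/162)
M(-204, 163) - (-525 - 21497)/(-64*(-84) - 78) = (10/81 + (1/162)*163) - (-525 - 21497)/(-64*(-84) - 78) = (10/81 + 163/162) - (-22022)/(5376 - 78) = 61/54 - (-22022)/5298 = 61/54 - 1*(-11011/2649) = 61/54 + 11011/2649 = 252061/47682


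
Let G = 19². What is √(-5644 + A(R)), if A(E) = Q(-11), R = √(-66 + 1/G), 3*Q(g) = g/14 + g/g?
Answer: I*√1106210/14 ≈ 75.126*I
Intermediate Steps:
G = 361
Q(g) = ⅓ + g/42 (Q(g) = (g/14 + g/g)/3 = (g*(1/14) + 1)/3 = (g/14 + 1)/3 = (1 + g/14)/3 = ⅓ + g/42)
R = 5*I*√953/19 (R = √(-66 + 1/361) = √(-23825/361) = 5*I*√953/19 ≈ 8.1239*I)
A(E) = 1/14 (A(E) = ⅓ + (1/42)*(-11) = ⅓ - 11/42 = 1/14)
√(-5644 + A(R)) = √(-5644 + 1/14) = √(-79015/14) = I*√1106210/14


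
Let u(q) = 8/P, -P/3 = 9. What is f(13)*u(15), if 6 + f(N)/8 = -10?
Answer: 1024/27 ≈ 37.926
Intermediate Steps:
P = -27 (P = -3*9 = -27)
u(q) = -8/27 (u(q) = 8/(-27) = 8*(-1/27) = -8/27)
f(N) = -128 (f(N) = -48 + 8*(-10) = -48 - 80 = -128)
f(13)*u(15) = -128*(-8/27) = 1024/27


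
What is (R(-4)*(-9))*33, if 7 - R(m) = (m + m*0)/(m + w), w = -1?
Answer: -9207/5 ≈ -1841.4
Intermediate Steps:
R(m) = 7 - m/(-1 + m) (R(m) = 7 - (m + m*0)/(m - 1) = 7 - (m + 0)/(-1 + m) = 7 - m/(-1 + m))
(R(-4)*(-9))*33 = (((-7 + 6*(-4))/(-1 - 4))*(-9))*33 = (((-7 - 24)/(-5))*(-9))*33 = (-⅕*(-31)*(-9))*33 = ((31/5)*(-9))*33 = -279/5*33 = -9207/5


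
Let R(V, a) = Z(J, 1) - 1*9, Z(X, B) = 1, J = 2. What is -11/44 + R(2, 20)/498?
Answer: -265/996 ≈ -0.26606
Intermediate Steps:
R(V, a) = -8 (R(V, a) = 1 - 1*9 = 1 - 9 = -8)
-11/44 + R(2, 20)/498 = -11/44 - 8/498 = -11*1/44 - 8*1/498 = -1/4 - 4/249 = -265/996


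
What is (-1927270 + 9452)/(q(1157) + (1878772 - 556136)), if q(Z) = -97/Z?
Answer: -2218915426/1530289755 ≈ -1.4500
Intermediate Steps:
(-1927270 + 9452)/(q(1157) + (1878772 - 556136)) = (-1927270 + 9452)/(-97/1157 + (1878772 - 556136)) = -1917818/(-97*1/1157 + 1322636) = -1917818/(-97/1157 + 1322636) = -1917818/1530289755/1157 = -1917818*1157/1530289755 = -2218915426/1530289755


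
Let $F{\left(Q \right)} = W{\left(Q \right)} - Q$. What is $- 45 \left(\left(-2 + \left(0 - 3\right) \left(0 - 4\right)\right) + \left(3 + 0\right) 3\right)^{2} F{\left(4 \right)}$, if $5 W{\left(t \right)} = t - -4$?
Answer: $38988$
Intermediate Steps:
$W{\left(t \right)} = \frac{4}{5} + \frac{t}{5}$ ($W{\left(t \right)} = \frac{t - -4}{5} = \frac{t + 4}{5} = \frac{4 + t}{5} = \frac{4}{5} + \frac{t}{5}$)
$F{\left(Q \right)} = \frac{4}{5} - \frac{4 Q}{5}$ ($F{\left(Q \right)} = \left(\frac{4}{5} + \frac{Q}{5}\right) - Q = \frac{4}{5} - \frac{4 Q}{5}$)
$- 45 \left(\left(-2 + \left(0 - 3\right) \left(0 - 4\right)\right) + \left(3 + 0\right) 3\right)^{2} F{\left(4 \right)} = - 45 \left(\left(-2 + \left(0 - 3\right) \left(0 - 4\right)\right) + \left(3 + 0\right) 3\right)^{2} \left(\frac{4}{5} - \frac{16}{5}\right) = - 45 \left(\left(-2 - -12\right) + 3 \cdot 3\right)^{2} \left(\frac{4}{5} - \frac{16}{5}\right) = - 45 \left(\left(-2 + 12\right) + 9\right)^{2} \left(- \frac{12}{5}\right) = - 45 \left(10 + 9\right)^{2} \left(- \frac{12}{5}\right) = - 45 \cdot 19^{2} \left(- \frac{12}{5}\right) = \left(-45\right) 361 \left(- \frac{12}{5}\right) = \left(-16245\right) \left(- \frac{12}{5}\right) = 38988$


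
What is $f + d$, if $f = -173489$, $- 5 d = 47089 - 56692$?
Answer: $- \frac{857842}{5} \approx -1.7157 \cdot 10^{5}$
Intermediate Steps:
$d = \frac{9603}{5}$ ($d = - \frac{47089 - 56692}{5} = \left(- \frac{1}{5}\right) \left(-9603\right) = \frac{9603}{5} \approx 1920.6$)
$f + d = -173489 + \frac{9603}{5} = - \frac{857842}{5}$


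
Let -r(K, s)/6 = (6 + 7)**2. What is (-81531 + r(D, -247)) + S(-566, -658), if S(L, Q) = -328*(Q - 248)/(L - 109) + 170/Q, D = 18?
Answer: -6143002174/74025 ≈ -82986.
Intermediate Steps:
r(K, s) = -1014 (r(K, s) = -6*(6 + 7)**2 = -6*13**2 = -6*169 = -1014)
S(L, Q) = 170/Q - 328*(-248 + Q)/(-109 + L) (S(L, Q) = -328*(-248 + Q)/(-109 + L) + 170/Q = 170/Q - 328*(-248 + Q)/(-109 + L))
(-81531 + r(D, -247)) + S(-566, -658) = (-81531 - 1014) + 2*(-9265 - 164*(-658)**2 + 85*(-566) + 40672*(-658))/(-658*(-109 - 566)) = -82545 + 2*(-1/658)*(-9265 - 164*432964 - 48110 - 26762176)/(-675) = -82545 + 2*(-1/658)*(-1/675)*(-9265 - 71006096 - 48110 - 26762176) = -82545 + 2*(-1/658)*(-1/675)*(-97825647) = -82545 - 32608549/74025 = -6143002174/74025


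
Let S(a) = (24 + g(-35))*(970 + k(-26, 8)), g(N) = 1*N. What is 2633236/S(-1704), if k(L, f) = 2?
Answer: -658309/2673 ≈ -246.28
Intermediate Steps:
g(N) = N
S(a) = -10692 (S(a) = (24 - 35)*(970 + 2) = -11*972 = -10692)
2633236/S(-1704) = 2633236/(-10692) = 2633236*(-1/10692) = -658309/2673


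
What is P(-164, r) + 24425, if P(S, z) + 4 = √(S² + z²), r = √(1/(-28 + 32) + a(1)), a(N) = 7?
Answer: 24421 + 3*√11957/2 ≈ 24585.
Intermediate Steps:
r = √29/2 (r = √(1/(-28 + 32) + 7) = √(1/4 + 7) = √(¼ + 7) = √(29/4) = √29/2 ≈ 2.6926)
P(S, z) = -4 + √(S² + z²)
P(-164, r) + 24425 = (-4 + √((-164)² + (√29/2)²)) + 24425 = (-4 + √(26896 + 29/4)) + 24425 = (-4 + √(107613/4)) + 24425 = (-4 + 3*√11957/2) + 24425 = 24421 + 3*√11957/2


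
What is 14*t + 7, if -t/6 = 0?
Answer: 7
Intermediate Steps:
t = 0 (t = -6*0 = 0)
14*t + 7 = 14*0 + 7 = 0 + 7 = 7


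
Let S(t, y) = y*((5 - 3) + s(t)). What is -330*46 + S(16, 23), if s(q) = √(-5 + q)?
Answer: -15134 + 23*√11 ≈ -15058.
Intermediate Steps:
S(t, y) = y*(2 + √(-5 + t)) (S(t, y) = y*((5 - 3) + √(-5 + t)) = y*(2 + √(-5 + t)))
-330*46 + S(16, 23) = -330*46 + 23*(2 + √(-5 + 16)) = -15180 + 23*(2 + √11) = -15180 + (46 + 23*√11) = -15134 + 23*√11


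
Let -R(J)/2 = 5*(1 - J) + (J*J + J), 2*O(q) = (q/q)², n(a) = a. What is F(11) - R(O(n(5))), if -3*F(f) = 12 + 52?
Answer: -89/6 ≈ -14.833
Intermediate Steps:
F(f) = -64/3 (F(f) = -(12 + 52)/3 = -⅓*64 = -64/3)
O(q) = ½ (O(q) = (q/q)²/2 = (½)*1² = (½)*1 = ½)
R(J) = -10 - 2*J² + 8*J (R(J) = -2*(5*(1 - J) + (J*J + J)) = -2*((5 - 5*J) + (J² + J)) = -2*((5 - 5*J) + (J + J²)) = -2*(5 + J² - 4*J) = -10 - 2*J² + 8*J)
F(11) - R(O(n(5))) = -64/3 - (-10 - 2*(½)² + 8*(½)) = -64/3 - (-10 - 2*¼ + 4) = -64/3 - (-10 - ½ + 4) = -64/3 - 1*(-13/2) = -64/3 + 13/2 = -89/6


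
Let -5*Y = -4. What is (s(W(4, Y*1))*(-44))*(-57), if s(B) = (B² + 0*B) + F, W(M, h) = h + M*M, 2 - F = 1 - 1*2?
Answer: 17884548/25 ≈ 7.1538e+5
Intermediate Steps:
F = 3 (F = 2 - (1 - 1*2) = 2 - (1 - 2) = 2 - 1*(-1) = 2 + 1 = 3)
Y = ⅘ (Y = -⅕*(-4) = ⅘ ≈ 0.80000)
W(M, h) = h + M²
s(B) = 3 + B² (s(B) = (B² + 0*B) + 3 = (B² + 0) + 3 = B² + 3 = 3 + B²)
(s(W(4, Y*1))*(-44))*(-57) = ((3 + ((⅘)*1 + 4²)²)*(-44))*(-57) = ((3 + (⅘ + 16)²)*(-44))*(-57) = ((3 + (84/5)²)*(-44))*(-57) = ((3 + 7056/25)*(-44))*(-57) = ((7131/25)*(-44))*(-57) = -313764/25*(-57) = 17884548/25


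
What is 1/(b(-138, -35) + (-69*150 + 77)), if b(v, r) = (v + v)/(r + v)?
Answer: -173/1776953 ≈ -9.7358e-5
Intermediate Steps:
b(v, r) = 2*v/(r + v) (b(v, r) = (2*v)/(r + v) = 2*v/(r + v))
1/(b(-138, -35) + (-69*150 + 77)) = 1/(2*(-138)/(-35 - 138) + (-69*150 + 77)) = 1/(2*(-138)/(-173) + (-10350 + 77)) = 1/(2*(-138)*(-1/173) - 10273) = 1/(276/173 - 10273) = 1/(-1776953/173) = -173/1776953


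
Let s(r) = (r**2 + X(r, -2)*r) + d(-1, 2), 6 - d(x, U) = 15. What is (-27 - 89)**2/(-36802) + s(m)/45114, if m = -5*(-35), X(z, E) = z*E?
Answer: -433611613/415071357 ≈ -1.0447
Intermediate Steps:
d(x, U) = -9 (d(x, U) = 6 - 1*15 = 6 - 15 = -9)
X(z, E) = E*z
m = 175
s(r) = -9 - r**2 (s(r) = (r**2 + (-2*r)*r) - 9 = (r**2 - 2*r**2) - 9 = -r**2 - 9 = -9 - r**2)
(-27 - 89)**2/(-36802) + s(m)/45114 = (-27 - 89)**2/(-36802) + (-9 - 1*175**2)/45114 = (-116)**2*(-1/36802) + (-9 - 1*30625)*(1/45114) = 13456*(-1/36802) + (-9 - 30625)*(1/45114) = -6728/18401 - 30634*1/45114 = -6728/18401 - 15317/22557 = -433611613/415071357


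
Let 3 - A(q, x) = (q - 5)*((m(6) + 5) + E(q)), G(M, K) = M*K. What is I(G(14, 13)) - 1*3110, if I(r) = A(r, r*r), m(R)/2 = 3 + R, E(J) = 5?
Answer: -8063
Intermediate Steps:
m(R) = 6 + 2*R (m(R) = 2*(3 + R) = 6 + 2*R)
G(M, K) = K*M
A(q, x) = 143 - 28*q (A(q, x) = 3 - (q - 5)*(((6 + 2*6) + 5) + 5) = 3 - (-5 + q)*(((6 + 12) + 5) + 5) = 3 - (-5 + q)*((18 + 5) + 5) = 3 - (-5 + q)*(23 + 5) = 3 - (-5 + q)*28 = 3 - (-140 + 28*q) = 3 + (140 - 28*q) = 143 - 28*q)
I(r) = 143 - 28*r
I(G(14, 13)) - 1*3110 = (143 - 364*14) - 1*3110 = (143 - 28*182) - 3110 = (143 - 5096) - 3110 = -4953 - 3110 = -8063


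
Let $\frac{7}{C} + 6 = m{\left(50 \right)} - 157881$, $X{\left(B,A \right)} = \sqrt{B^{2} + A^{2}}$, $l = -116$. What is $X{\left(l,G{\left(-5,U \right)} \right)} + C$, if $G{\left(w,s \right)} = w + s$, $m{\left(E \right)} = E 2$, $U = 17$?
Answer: $- \frac{1}{22541} + 20 \sqrt{34} \approx 116.62$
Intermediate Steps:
$m{\left(E \right)} = 2 E$
$G{\left(w,s \right)} = s + w$
$X{\left(B,A \right)} = \sqrt{A^{2} + B^{2}}$
$C = - \frac{1}{22541}$ ($C = \frac{7}{-6 + \left(2 \cdot 50 - 157881\right)} = \frac{7}{-6 + \left(100 - 157881\right)} = \frac{7}{-6 - 157781} = \frac{7}{-157787} = 7 \left(- \frac{1}{157787}\right) = - \frac{1}{22541} \approx -4.4364 \cdot 10^{-5}$)
$X{\left(l,G{\left(-5,U \right)} \right)} + C = \sqrt{\left(17 - 5\right)^{2} + \left(-116\right)^{2}} - \frac{1}{22541} = \sqrt{12^{2} + 13456} - \frac{1}{22541} = \sqrt{144 + 13456} - \frac{1}{22541} = \sqrt{13600} - \frac{1}{22541} = 20 \sqrt{34} - \frac{1}{22541} = - \frac{1}{22541} + 20 \sqrt{34}$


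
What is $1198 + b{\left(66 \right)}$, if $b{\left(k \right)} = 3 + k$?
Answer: $1267$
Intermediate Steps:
$1198 + b{\left(66 \right)} = 1198 + \left(3 + 66\right) = 1198 + 69 = 1267$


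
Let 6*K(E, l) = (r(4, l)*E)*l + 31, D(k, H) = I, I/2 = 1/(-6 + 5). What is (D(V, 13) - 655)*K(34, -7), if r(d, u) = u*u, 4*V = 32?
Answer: 2547189/2 ≈ 1.2736e+6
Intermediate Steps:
V = 8 (V = (¼)*32 = 8)
I = -2 (I = 2/(-6 + 5) = 2/(-1) = 2*(-1) = -2)
r(d, u) = u²
D(k, H) = -2
K(E, l) = 31/6 + E*l³/6 (K(E, l) = ((l²*E)*l + 31)/6 = ((E*l²)*l + 31)/6 = (E*l³ + 31)/6 = (31 + E*l³)/6 = 31/6 + E*l³/6)
(D(V, 13) - 655)*K(34, -7) = (-2 - 655)*(31/6 + (⅙)*34*(-7)³) = -657*(31/6 + (⅙)*34*(-343)) = -657*(31/6 - 5831/3) = -657*(-3877/2) = 2547189/2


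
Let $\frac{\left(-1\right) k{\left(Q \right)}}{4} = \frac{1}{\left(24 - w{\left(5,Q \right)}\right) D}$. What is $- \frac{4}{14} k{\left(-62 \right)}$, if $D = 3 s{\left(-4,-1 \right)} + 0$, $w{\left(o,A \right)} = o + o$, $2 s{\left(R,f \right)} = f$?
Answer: $- \frac{8}{147} \approx -0.054422$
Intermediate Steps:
$s{\left(R,f \right)} = \frac{f}{2}$
$w{\left(o,A \right)} = 2 o$
$D = - \frac{3}{2}$ ($D = 3 \cdot \frac{1}{2} \left(-1\right) + 0 = 3 \left(- \frac{1}{2}\right) + 0 = - \frac{3}{2} + 0 = - \frac{3}{2} \approx -1.5$)
$k{\left(Q \right)} = \frac{4}{21}$ ($k{\left(Q \right)} = - 4 \frac{1}{\left(24 - 2 \cdot 5\right) \left(- \frac{3}{2}\right)} = - 4 \frac{1}{24 - 10} \left(- \frac{2}{3}\right) = - 4 \cdot \frac{1}{14} \left(- \frac{2}{3}\right) = \left(-4\right) \left(- \frac{1}{21}\right) = \frac{4}{21}$)
$- \frac{4}{14} k{\left(-62 \right)} = - \frac{4}{14} \cdot \frac{4}{21} = \left(-4\right) \frac{1}{14} \cdot \frac{4}{21} = \left(- \frac{2}{7}\right) \frac{4}{21} = - \frac{8}{147}$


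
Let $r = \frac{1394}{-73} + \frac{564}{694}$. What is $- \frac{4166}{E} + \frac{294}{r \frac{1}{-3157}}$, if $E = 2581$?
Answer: $\frac{30340200565613}{597671846} \approx 50764.0$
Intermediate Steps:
$r = - \frac{463132}{25331}$ ($r = 1394 \left(- \frac{1}{73}\right) + 564 \cdot \frac{1}{694} = - \frac{1394}{73} + \frac{282}{347} = - \frac{463132}{25331} \approx -18.283$)
$- \frac{4166}{E} + \frac{294}{r \frac{1}{-3157}} = - \frac{4166}{2581} + \frac{294}{\left(- \frac{463132}{25331}\right) \frac{1}{-3157}} = \left(-4166\right) \frac{1}{2581} + \frac{294}{\left(- \frac{463132}{25331}\right) \left(- \frac{1}{3157}\right)} = - \frac{4166}{2581} + \frac{294}{\frac{463132}{79969967}} = - \frac{4166}{2581} + 294 \cdot \frac{79969967}{463132} = - \frac{4166}{2581} + \frac{11755585149}{231566} = \frac{30340200565613}{597671846}$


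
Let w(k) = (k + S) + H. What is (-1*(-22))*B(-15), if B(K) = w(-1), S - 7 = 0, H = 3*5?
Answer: 462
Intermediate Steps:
H = 15
S = 7 (S = 7 + 0 = 7)
w(k) = 22 + k (w(k) = (k + 7) + 15 = (7 + k) + 15 = 22 + k)
B(K) = 21 (B(K) = 22 - 1 = 21)
(-1*(-22))*B(-15) = -1*(-22)*21 = 22*21 = 462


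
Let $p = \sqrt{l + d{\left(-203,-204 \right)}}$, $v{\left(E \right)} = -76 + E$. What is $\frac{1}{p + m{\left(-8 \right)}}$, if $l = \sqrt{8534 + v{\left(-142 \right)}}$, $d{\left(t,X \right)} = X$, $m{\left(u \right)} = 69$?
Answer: $\frac{1}{69 + i \sqrt{204 - 6 \sqrt{231}}} \approx 0.014157 - 0.0021792 i$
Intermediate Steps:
$l = 6 \sqrt{231}$ ($l = \sqrt{8534 - 218} = \sqrt{8316} = 6 \sqrt{231} \approx 91.192$)
$p = \sqrt{-204 + 6 \sqrt{231}}$ ($p = \sqrt{6 \sqrt{231} - 204} = \sqrt{-204 + 6 \sqrt{231}} \approx 10.621 i$)
$\frac{1}{p + m{\left(-8 \right)}} = \frac{1}{\sqrt{-204 + 6 \sqrt{231}} + 69} = \frac{1}{69 + \sqrt{-204 + 6 \sqrt{231}}}$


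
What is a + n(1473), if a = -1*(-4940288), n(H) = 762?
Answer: 4941050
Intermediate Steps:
a = 4940288
a + n(1473) = 4940288 + 762 = 4941050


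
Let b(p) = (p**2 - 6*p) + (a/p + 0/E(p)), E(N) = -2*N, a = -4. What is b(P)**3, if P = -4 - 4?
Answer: 11390625/8 ≈ 1.4238e+6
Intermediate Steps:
P = -8
b(p) = p**2 - 6*p - 4/p (b(p) = (p**2 - 6*p) + (-4/p + 0/((-2*p))) = (p**2 - 6*p) + (-4/p + 0*(-1/(2*p))) = (p**2 - 6*p) + (-4/p + 0) = (p**2 - 6*p) - 4/p = p**2 - 6*p - 4/p)
b(P)**3 = ((-4 + (-8)**2*(-6 - 8))/(-8))**3 = (-(-4 + 64*(-14))/8)**3 = (-(-4 - 896)/8)**3 = (-1/8*(-900))**3 = (225/2)**3 = 11390625/8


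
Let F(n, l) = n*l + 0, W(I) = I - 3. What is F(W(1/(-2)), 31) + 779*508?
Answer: 791247/2 ≈ 3.9562e+5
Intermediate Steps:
W(I) = -3 + I
F(n, l) = l*n (F(n, l) = l*n + 0 = l*n)
F(W(1/(-2)), 31) + 779*508 = 31*(-3 + 1/(-2)) + 779*508 = 31*(-3 - 1/2) + 395732 = 31*(-7/2) + 395732 = -217/2 + 395732 = 791247/2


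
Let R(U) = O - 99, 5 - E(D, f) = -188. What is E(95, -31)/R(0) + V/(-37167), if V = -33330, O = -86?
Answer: -335727/2291965 ≈ -0.14648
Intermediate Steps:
E(D, f) = 193 (E(D, f) = 5 - 1*(-188) = 5 + 188 = 193)
R(U) = -185 (R(U) = -86 - 99 = -185)
E(95, -31)/R(0) + V/(-37167) = 193/(-185) - 33330/(-37167) = 193*(-1/185) - 33330*(-1/37167) = -193/185 + 11110/12389 = -335727/2291965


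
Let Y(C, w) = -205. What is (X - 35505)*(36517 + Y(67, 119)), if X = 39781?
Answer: 155270112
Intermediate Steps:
(X - 35505)*(36517 + Y(67, 119)) = (39781 - 35505)*(36517 - 205) = 4276*36312 = 155270112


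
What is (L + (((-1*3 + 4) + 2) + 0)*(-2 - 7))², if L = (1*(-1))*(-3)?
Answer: 576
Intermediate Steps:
L = 3 (L = -1*(-3) = 3)
(L + (((-1*3 + 4) + 2) + 0)*(-2 - 7))² = (3 + (((-1*3 + 4) + 2) + 0)*(-2 - 7))² = (3 + (((-3 + 4) + 2) + 0)*(-9))² = (3 + ((1 + 2) + 0)*(-9))² = (3 + (3 + 0)*(-9))² = (3 + 3*(-9))² = (3 - 27)² = (-24)² = 576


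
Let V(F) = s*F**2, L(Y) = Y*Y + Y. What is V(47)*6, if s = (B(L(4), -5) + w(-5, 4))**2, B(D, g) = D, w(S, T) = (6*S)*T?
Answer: 132540000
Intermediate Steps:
w(S, T) = 6*S*T
L(Y) = Y + Y**2 (L(Y) = Y**2 + Y = Y + Y**2)
s = 10000 (s = (4*(1 + 4) + 6*(-5)*4)**2 = (4*5 - 120)**2 = (20 - 120)**2 = (-100)**2 = 10000)
V(F) = 10000*F**2
V(47)*6 = (10000*47**2)*6 = (10000*2209)*6 = 22090000*6 = 132540000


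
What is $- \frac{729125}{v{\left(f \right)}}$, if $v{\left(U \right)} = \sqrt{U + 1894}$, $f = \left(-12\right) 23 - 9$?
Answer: $- \frac{729125 \sqrt{1609}}{1609} \approx -18177.0$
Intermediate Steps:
$f = -285$ ($f = -276 - 9 = -285$)
$v{\left(U \right)} = \sqrt{1894 + U}$
$- \frac{729125}{v{\left(f \right)}} = - \frac{729125}{\sqrt{1894 - 285}} = - \frac{729125}{\sqrt{1609}} = - 729125 \frac{\sqrt{1609}}{1609} = - \frac{729125 \sqrt{1609}}{1609}$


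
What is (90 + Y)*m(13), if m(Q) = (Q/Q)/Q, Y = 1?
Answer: 7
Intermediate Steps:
m(Q) = 1/Q
(90 + Y)*m(13) = (90 + 1)/13 = 91*(1/13) = 7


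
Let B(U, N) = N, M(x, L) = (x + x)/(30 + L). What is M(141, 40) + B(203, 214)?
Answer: 7631/35 ≈ 218.03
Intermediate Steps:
M(x, L) = 2*x/(30 + L) (M(x, L) = (2*x)/(30 + L) = 2*x/(30 + L))
M(141, 40) + B(203, 214) = 2*141/(30 + 40) + 214 = 2*141/70 + 214 = 2*141*(1/70) + 214 = 141/35 + 214 = 7631/35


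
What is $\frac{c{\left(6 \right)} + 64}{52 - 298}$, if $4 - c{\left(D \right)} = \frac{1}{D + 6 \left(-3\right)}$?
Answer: $- \frac{817}{2952} \approx -0.27676$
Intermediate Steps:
$c{\left(D \right)} = 4 - \frac{1}{-18 + D}$ ($c{\left(D \right)} = 4 - \frac{1}{D + 6 \left(-3\right)} = 4 - \frac{1}{D - 18} = 4 - \frac{1}{-18 + D}$)
$\frac{c{\left(6 \right)} + 64}{52 - 298} = \frac{\frac{-73 + 4 \cdot 6}{-18 + 6} + 64}{52 - 298} = \frac{\frac{-73 + 24}{-12} + 64}{-246} = \left(\left(- \frac{1}{12}\right) \left(-49\right) + 64\right) \left(- \frac{1}{246}\right) = \left(\frac{49}{12} + 64\right) \left(- \frac{1}{246}\right) = \frac{817}{12} \left(- \frac{1}{246}\right) = - \frac{817}{2952}$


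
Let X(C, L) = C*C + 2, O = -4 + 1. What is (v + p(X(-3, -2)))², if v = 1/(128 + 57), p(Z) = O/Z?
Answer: 295936/4141225 ≈ 0.071461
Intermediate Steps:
O = -3
X(C, L) = 2 + C² (X(C, L) = C² + 2 = 2 + C²)
p(Z) = -3/Z
v = 1/185 ≈ 0.0054054
(v + p(X(-3, -2)))² = (1/185 - 3/(2 + (-3)²))² = (1/185 - 3/(2 + 9))² = (1/185 - 3/11)² = (-544/2035)² = 295936/4141225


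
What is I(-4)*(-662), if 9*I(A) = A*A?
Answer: -10592/9 ≈ -1176.9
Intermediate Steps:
I(A) = A²/9 (I(A) = (A*A)/9 = A²/9)
I(-4)*(-662) = ((⅑)*(-4)²)*(-662) = ((⅑)*16)*(-662) = (16/9)*(-662) = -10592/9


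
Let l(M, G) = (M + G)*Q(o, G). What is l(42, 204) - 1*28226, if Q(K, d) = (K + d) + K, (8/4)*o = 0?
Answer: 21958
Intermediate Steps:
o = 0 (o = (1/2)*0 = 0)
Q(K, d) = d + 2*K
l(M, G) = G*(G + M) (l(M, G) = (M + G)*(G + 2*0) = (G + M)*(G + 0) = (G + M)*G = G*(G + M))
l(42, 204) - 1*28226 = 204*(204 + 42) - 1*28226 = 204*246 - 28226 = 50184 - 28226 = 21958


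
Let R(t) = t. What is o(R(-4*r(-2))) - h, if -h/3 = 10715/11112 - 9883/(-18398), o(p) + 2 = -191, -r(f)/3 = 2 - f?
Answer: -6422630295/34073096 ≈ -188.50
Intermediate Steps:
r(f) = -6 + 3*f (r(f) = -3*(2 - f) = -6 + 3*f)
o(p) = -193 (o(p) = -2 - 191 = -193)
h = -153477233/34073096 (h = -3*(10715/11112 - 9883/(-18398)) = -3*(10715*(1/11112) - 9883*(-1/18398)) = -3*(10715/11112 + 9883/18398) = -3*153477233/102219288 = -153477233/34073096 ≈ -4.5043)
o(R(-4*r(-2))) - h = -193 - 1*(-153477233/34073096) = -193 + 153477233/34073096 = -6422630295/34073096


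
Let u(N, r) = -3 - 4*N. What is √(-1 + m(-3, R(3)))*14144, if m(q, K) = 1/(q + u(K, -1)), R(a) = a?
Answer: 7072*I*√38/3 ≈ 14532.0*I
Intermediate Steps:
m(q, K) = 1/(-3 + q - 4*K) (m(q, K) = 1/(q + (-3 - 4*K)) = 1/(-3 + q - 4*K))
√(-1 + m(-3, R(3)))*14144 = √(-1 + 1/(-3 - 3 - 4*3))*14144 = √(-1 + 1/(-3 - 3 - 12))*14144 = √(-1 + 1/(-18))*14144 = √(-1 - 1/18)*14144 = √(-19/18)*14144 = (I*√38/6)*14144 = 7072*I*√38/3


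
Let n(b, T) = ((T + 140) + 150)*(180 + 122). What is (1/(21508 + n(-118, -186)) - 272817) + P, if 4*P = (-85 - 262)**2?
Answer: -6421746855/26458 ≈ -2.4271e+5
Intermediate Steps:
n(b, T) = 87580 + 302*T (n(b, T) = ((140 + T) + 150)*302 = (290 + T)*302 = 87580 + 302*T)
P = 120409/4 (P = (-85 - 262)**2/4 = (1/4)*(-347)**2 = (1/4)*120409 = 120409/4 ≈ 30102.)
(1/(21508 + n(-118, -186)) - 272817) + P = (1/(21508 + (87580 + 302*(-186))) - 272817) + 120409/4 = (1/(21508 + (87580 - 56172)) - 272817) + 120409/4 = (1/(21508 + 31408) - 272817) + 120409/4 = (1/52916 - 272817) + 120409/4 = -14436384371/52916 + 120409/4 = -6421746855/26458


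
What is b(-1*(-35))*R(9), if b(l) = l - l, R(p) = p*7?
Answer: 0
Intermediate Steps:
R(p) = 7*p
b(l) = 0
b(-1*(-35))*R(9) = 0*(7*9) = 0*63 = 0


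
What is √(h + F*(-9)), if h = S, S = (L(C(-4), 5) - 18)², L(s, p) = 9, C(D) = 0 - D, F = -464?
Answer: 3*√473 ≈ 65.246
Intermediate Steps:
C(D) = -D
S = 81 (S = (9 - 18)² = (-9)² = 81)
h = 81
√(h + F*(-9)) = √(81 - 464*(-9)) = √(81 + 4176) = √4257 = 3*√473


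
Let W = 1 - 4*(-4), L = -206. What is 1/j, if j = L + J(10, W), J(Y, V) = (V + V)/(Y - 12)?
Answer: -1/223 ≈ -0.0044843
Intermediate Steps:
W = 17 (W = 1 + 16 = 17)
J(Y, V) = 2*V/(-12 + Y) (J(Y, V) = (2*V)/(-12 + Y) = 2*V/(-12 + Y))
j = -223 (j = -206 + 2*17/(-12 + 10) = -206 + 2*17/(-2) = -206 + 2*17*(-½) = -206 - 17 = -223)
1/j = 1/(-223) = -1/223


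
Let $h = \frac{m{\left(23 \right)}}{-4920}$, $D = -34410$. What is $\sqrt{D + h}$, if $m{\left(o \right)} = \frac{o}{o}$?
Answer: $\frac{i \sqrt{208235557230}}{2460} \approx 185.5 i$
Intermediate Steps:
$m{\left(o \right)} = 1$
$h = - \frac{1}{4920}$ ($h = 1 \frac{1}{-4920} = 1 \left(- \frac{1}{4920}\right) = - \frac{1}{4920} \approx -0.00020325$)
$\sqrt{D + h} = \sqrt{-34410 - \frac{1}{4920}} = \sqrt{- \frac{169297201}{4920}} = \frac{i \sqrt{208235557230}}{2460}$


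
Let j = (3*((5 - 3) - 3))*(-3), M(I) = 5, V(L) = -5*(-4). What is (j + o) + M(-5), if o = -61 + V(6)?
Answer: -27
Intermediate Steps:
V(L) = 20
o = -41 (o = -61 + 20 = -41)
j = 9 (j = (3*(2 - 3))*(-3) = (3*(-1))*(-3) = -3*(-3) = 9)
(j + o) + M(-5) = (9 - 41) + 5 = -32 + 5 = -27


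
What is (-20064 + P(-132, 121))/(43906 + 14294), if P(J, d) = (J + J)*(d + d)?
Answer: -3498/2425 ≈ -1.4425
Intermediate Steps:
P(J, d) = 4*J*d (P(J, d) = (2*J)*(2*d) = 4*J*d)
(-20064 + P(-132, 121))/(43906 + 14294) = (-20064 + 4*(-132)*121)/(43906 + 14294) = (-20064 - 63888)/58200 = -83952*1/58200 = -3498/2425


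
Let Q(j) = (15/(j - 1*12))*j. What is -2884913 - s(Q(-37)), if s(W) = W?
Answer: -141361292/49 ≈ -2.8849e+6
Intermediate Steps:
Q(j) = 15*j/(-12 + j) (Q(j) = (15/(j - 12))*j = (15/(-12 + j))*j = 15*j/(-12 + j))
-2884913 - s(Q(-37)) = -2884913 - 15*(-37)/(-12 - 37) = -2884913 - 15*(-37)/(-49) = -2884913 - 15*(-37)*(-1)/49 = -2884913 - 1*555/49 = -2884913 - 555/49 = -141361292/49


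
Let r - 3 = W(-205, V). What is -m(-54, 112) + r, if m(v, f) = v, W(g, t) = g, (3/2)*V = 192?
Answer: -148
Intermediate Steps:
V = 128 (V = (2/3)*192 = 128)
r = -202 (r = 3 - 205 = -202)
-m(-54, 112) + r = -1*(-54) - 202 = 54 - 202 = -148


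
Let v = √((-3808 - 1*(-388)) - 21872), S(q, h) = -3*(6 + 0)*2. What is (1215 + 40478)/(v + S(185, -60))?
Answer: -375237/6647 - 41693*I*√6323/13294 ≈ -56.452 - 249.38*I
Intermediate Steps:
S(q, h) = -36 (S(q, h) = -3*6*2 = -18*2 = -36)
v = 2*I*√6323 (v = √((-3808 + 388) - 21872) = √(-3420 - 21872) = √(-25292) = 2*I*√6323 ≈ 159.03*I)
(1215 + 40478)/(v + S(185, -60)) = (1215 + 40478)/(2*I*√6323 - 36) = 41693/(-36 + 2*I*√6323)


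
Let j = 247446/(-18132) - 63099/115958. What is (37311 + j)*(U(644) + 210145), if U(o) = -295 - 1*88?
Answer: 685383548475405990/87606269 ≈ 7.8235e+9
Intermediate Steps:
U(o) = -383 (U(o) = -295 - 88 = -383)
j = -1243227264/87606269 (j = 247446*(-1/18132) - 63099*1/115958 = -41241/3022 - 63099/115958 = -1243227264/87606269 ≈ -14.191)
(37311 + j)*(U(644) + 210145) = (37311 - 1243227264/87606269)*(-383 + 210145) = (3267434275395/87606269)*209762 = 685383548475405990/87606269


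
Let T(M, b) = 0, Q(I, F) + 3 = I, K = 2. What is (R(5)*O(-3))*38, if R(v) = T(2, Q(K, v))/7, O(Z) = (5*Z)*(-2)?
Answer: 0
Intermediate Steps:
Q(I, F) = -3 + I
O(Z) = -10*Z
R(v) = 0 (R(v) = 0/7 = 0*(⅐) = 0)
(R(5)*O(-3))*38 = (0*(-10*(-3)))*38 = (0*30)*38 = 0*38 = 0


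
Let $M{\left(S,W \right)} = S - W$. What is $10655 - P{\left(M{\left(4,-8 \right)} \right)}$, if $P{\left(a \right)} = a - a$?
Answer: $10655$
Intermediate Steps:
$P{\left(a \right)} = 0$
$10655 - P{\left(M{\left(4,-8 \right)} \right)} = 10655 - 0 = 10655 + 0 = 10655$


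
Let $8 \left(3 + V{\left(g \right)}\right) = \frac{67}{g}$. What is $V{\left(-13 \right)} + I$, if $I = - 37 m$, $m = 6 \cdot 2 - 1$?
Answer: $- \frac{42707}{104} \approx -410.64$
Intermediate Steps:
$V{\left(g \right)} = -3 + \frac{67}{8 g}$ ($V{\left(g \right)} = -3 + \frac{67 \frac{1}{g}}{8} = -3 + \frac{67}{8 g}$)
$m = 11$ ($m = 12 - 1 = 11$)
$I = -407$ ($I = \left(-37\right) 11 = -407$)
$V{\left(-13 \right)} + I = \left(-3 + \frac{67}{8 \left(-13\right)}\right) - 407 = \left(-3 + \frac{67}{8} \left(- \frac{1}{13}\right)\right) - 407 = \left(-3 - \frac{67}{104}\right) - 407 = - \frac{379}{104} - 407 = - \frac{42707}{104}$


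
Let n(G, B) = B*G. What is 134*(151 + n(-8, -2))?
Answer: 22378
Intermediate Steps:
134*(151 + n(-8, -2)) = 134*(151 - 2*(-8)) = 134*(151 + 16) = 134*167 = 22378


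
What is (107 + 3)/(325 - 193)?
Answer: 5/6 ≈ 0.83333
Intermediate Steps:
(107 + 3)/(325 - 193) = 110/132 = 110*(1/132) = 5/6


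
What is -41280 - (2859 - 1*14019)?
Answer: -30120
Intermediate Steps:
-41280 - (2859 - 1*14019) = -41280 - (2859 - 14019) = -41280 - 1*(-11160) = -41280 + 11160 = -30120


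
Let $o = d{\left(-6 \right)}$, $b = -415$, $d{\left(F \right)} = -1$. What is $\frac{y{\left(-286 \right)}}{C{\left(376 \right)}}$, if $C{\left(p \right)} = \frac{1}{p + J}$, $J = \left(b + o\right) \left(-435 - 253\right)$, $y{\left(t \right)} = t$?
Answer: $-81963024$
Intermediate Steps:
$o = -1$
$J = 286208$ ($J = \left(-415 - 1\right) \left(-435 - 253\right) = \left(-416\right) \left(-688\right) = 286208$)
$C{\left(p \right)} = \frac{1}{286208 + p}$ ($C{\left(p \right)} = \frac{1}{p + 286208} = \frac{1}{286208 + p}$)
$\frac{y{\left(-286 \right)}}{C{\left(376 \right)}} = - \frac{286}{\frac{1}{286208 + 376}} = - \frac{286}{\frac{1}{286584}} = - 286 \frac{1}{\frac{1}{286584}} = \left(-286\right) 286584 = -81963024$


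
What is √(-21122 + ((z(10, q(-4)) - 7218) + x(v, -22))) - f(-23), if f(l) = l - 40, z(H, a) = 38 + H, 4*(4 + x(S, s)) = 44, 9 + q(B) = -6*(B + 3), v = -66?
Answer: 63 + I*√28285 ≈ 63.0 + 168.18*I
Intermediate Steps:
q(B) = -27 - 6*B (q(B) = -9 - 6*(B + 3) = -9 - 6*(3 + B) = -9 + (-18 - 6*B) = -27 - 6*B)
x(S, s) = 7 (x(S, s) = -4 + (¼)*44 = -4 + 11 = 7)
f(l) = -40 + l
√(-21122 + ((z(10, q(-4)) - 7218) + x(v, -22))) - f(-23) = √(-21122 + (((38 + 10) - 7218) + 7)) - (-40 - 23) = √(-21122 + ((48 - 7218) + 7)) - 1*(-63) = √(-21122 + (-7170 + 7)) + 63 = √(-21122 - 7163) + 63 = √(-28285) + 63 = I*√28285 + 63 = 63 + I*√28285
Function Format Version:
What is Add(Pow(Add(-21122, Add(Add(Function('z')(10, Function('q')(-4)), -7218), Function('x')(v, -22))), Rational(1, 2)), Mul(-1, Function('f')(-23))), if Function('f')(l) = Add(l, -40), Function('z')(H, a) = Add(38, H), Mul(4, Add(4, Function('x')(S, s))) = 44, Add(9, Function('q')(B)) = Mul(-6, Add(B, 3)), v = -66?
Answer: Add(63, Mul(I, Pow(28285, Rational(1, 2)))) ≈ Add(63.000, Mul(168.18, I))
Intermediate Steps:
Function('q')(B) = Add(-27, Mul(-6, B)) (Function('q')(B) = Add(-9, Mul(-6, Add(B, 3))) = Add(-9, Mul(-6, Add(3, B))) = Add(-9, Add(-18, Mul(-6, B))) = Add(-27, Mul(-6, B)))
Function('x')(S, s) = 7 (Function('x')(S, s) = Add(-4, Mul(Rational(1, 4), 44)) = Add(-4, 11) = 7)
Function('f')(l) = Add(-40, l)
Add(Pow(Add(-21122, Add(Add(Function('z')(10, Function('q')(-4)), -7218), Function('x')(v, -22))), Rational(1, 2)), Mul(-1, Function('f')(-23))) = Add(Pow(Add(-21122, Add(Add(Add(38, 10), -7218), 7)), Rational(1, 2)), Mul(-1, Add(-40, -23))) = Add(Pow(Add(-21122, Add(Add(48, -7218), 7)), Rational(1, 2)), Mul(-1, -63)) = Add(Pow(Add(-21122, Add(-7170, 7)), Rational(1, 2)), 63) = Add(Pow(Add(-21122, -7163), Rational(1, 2)), 63) = Add(Pow(-28285, Rational(1, 2)), 63) = Add(Mul(I, Pow(28285, Rational(1, 2))), 63) = Add(63, Mul(I, Pow(28285, Rational(1, 2))))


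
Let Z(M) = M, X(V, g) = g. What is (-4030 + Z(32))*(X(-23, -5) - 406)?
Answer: 1643178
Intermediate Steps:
(-4030 + Z(32))*(X(-23, -5) - 406) = (-4030 + 32)*(-5 - 406) = -3998*(-411) = 1643178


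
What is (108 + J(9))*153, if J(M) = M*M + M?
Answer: 30294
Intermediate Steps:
J(M) = M + M² (J(M) = M² + M = M + M²)
(108 + J(9))*153 = (108 + 9*(1 + 9))*153 = (108 + 9*10)*153 = (108 + 90)*153 = 198*153 = 30294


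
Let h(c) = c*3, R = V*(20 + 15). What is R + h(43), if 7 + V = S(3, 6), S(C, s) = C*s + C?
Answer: 619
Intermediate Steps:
S(C, s) = C + C*s
V = 14 (V = -7 + 3*(1 + 6) = -7 + 3*7 = -7 + 21 = 14)
R = 490 (R = 14*(20 + 15) = 14*35 = 490)
h(c) = 3*c
R + h(43) = 490 + 3*43 = 490 + 129 = 619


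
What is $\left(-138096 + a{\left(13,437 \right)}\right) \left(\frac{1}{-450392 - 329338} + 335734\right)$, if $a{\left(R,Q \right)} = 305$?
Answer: $- \frac{36071185899811829}{779730} \approx -4.6261 \cdot 10^{10}$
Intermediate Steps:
$\left(-138096 + a{\left(13,437 \right)}\right) \left(\frac{1}{-450392 - 329338} + 335734\right) = \left(-138096 + 305\right) \left(\frac{1}{-450392 - 329338} + 335734\right) = - 137791 \left(\frac{1}{-779730} + 335734\right) = - 137791 \left(- \frac{1}{779730} + 335734\right) = \left(-137791\right) \frac{261781871819}{779730} = - \frac{36071185899811829}{779730}$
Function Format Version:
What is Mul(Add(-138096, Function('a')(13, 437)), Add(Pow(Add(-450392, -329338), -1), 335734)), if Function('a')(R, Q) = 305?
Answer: Rational(-36071185899811829, 779730) ≈ -4.6261e+10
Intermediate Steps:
Mul(Add(-138096, Function('a')(13, 437)), Add(Pow(Add(-450392, -329338), -1), 335734)) = Mul(Add(-138096, 305), Add(Pow(Add(-450392, -329338), -1), 335734)) = Mul(-137791, Add(Pow(-779730, -1), 335734)) = Mul(-137791, Add(Rational(-1, 779730), 335734)) = Mul(-137791, Rational(261781871819, 779730)) = Rational(-36071185899811829, 779730)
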